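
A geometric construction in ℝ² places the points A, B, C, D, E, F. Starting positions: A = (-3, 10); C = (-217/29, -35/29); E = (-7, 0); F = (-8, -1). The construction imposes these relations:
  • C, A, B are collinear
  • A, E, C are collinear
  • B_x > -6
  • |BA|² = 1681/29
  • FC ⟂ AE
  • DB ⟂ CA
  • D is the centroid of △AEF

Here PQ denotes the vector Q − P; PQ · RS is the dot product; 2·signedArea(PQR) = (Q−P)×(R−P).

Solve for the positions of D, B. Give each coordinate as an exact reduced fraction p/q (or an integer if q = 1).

1. D_x = -6  [D is the centroid of △AEF]
2. D_y = 3  [D is the centroid of △AEF]
   → D = (-6, 3)
3. B_x = -169/29  [C, A, B are collinear ∩ DB ⟂ CA]
4. B_y = 85/29  [C, A, B are collinear ∩ DB ⟂ CA]
   → B = (-169/29, 85/29)

B = (-169/29, 85/29)
D = (-6, 3)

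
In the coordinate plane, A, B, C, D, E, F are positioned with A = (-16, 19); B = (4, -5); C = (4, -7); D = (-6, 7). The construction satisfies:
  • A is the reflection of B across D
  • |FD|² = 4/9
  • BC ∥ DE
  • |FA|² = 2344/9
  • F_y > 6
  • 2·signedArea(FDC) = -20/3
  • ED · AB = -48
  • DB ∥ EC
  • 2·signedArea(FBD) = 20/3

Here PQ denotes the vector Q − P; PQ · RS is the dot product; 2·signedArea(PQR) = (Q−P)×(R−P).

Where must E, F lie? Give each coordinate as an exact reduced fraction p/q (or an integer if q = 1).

E = (-6, 5)
F = (-6, 19/3)

1. E_x = -6  [DB ∥ EC ∩ BC ∥ DE]
2. E_y = 5  [DB ∥ EC ∩ BC ∥ DE]
   → E = (-6, 5)
3. F_x = -6  [2·signedArea(FDC) = -20/3 ∩ 2·signedArea(FBD) = 20/3]
4. F_y = 19/3  [2·signedArea(FDC) = -20/3 ∩ 2·signedArea(FBD) = 20/3]
   → F = (-6, 19/3)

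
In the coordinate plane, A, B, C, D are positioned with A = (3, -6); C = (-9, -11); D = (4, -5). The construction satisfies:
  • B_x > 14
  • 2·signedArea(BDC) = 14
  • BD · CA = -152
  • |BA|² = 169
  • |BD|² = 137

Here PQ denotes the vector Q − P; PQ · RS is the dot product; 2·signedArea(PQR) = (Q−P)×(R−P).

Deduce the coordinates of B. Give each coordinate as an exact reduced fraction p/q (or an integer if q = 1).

1. B_x = 15  [2·signedArea(BDC) = 14 ∩ BD · CA = -152]
2. B_y = -1  [2·signedArea(BDC) = 14 ∩ BD · CA = -152]
   → B = (15, -1)

B = (15, -1)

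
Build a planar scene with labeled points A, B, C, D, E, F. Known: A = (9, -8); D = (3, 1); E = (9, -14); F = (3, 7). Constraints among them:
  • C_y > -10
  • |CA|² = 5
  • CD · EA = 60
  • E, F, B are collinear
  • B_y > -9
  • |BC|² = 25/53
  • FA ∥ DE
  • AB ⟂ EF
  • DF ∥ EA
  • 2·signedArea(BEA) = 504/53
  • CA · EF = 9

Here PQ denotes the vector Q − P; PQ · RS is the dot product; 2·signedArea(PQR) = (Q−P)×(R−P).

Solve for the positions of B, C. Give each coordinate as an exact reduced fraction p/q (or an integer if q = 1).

1. B_x = 393/53  [E, F, B are collinear ∩ AB ⟂ EF]
2. B_y = -448/53  [E, F, B are collinear ∩ AB ⟂ EF]
   → B = (393/53, -448/53)
3. C_x = 7  [CD · EA = 60 ∩ CA · EF = 9]
4. C_y = -9  [CD · EA = 60 ∩ CA · EF = 9]
   → C = (7, -9)

B = (393/53, -448/53)
C = (7, -9)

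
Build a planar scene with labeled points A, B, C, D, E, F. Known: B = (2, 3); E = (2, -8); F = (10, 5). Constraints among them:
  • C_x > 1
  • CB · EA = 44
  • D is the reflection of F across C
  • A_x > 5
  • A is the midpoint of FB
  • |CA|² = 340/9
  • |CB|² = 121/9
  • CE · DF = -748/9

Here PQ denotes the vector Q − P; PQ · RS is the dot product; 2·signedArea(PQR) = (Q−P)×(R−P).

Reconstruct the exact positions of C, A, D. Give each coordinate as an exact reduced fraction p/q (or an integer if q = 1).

1. A_x = 6  [A is the midpoint of FB]
2. A_y = 4  [A is the midpoint of FB]
   → A = (6, 4)
3. C_x = 2  [line -4·x + -12·y + 0 = 0 ∩ |CB|² = 121/9]
4. C_y = -2/3  [line -4·x + -12·y + 0 = 0 ∩ |CB|² = 121/9]
   → C = (2, -2/3)
5. D_x = -6  [D is the reflection of F across C]
6. D_y = -19/3  [D is the reflection of F across C]
   → D = (-6, -19/3)

A = (6, 4)
C = (2, -2/3)
D = (-6, -19/3)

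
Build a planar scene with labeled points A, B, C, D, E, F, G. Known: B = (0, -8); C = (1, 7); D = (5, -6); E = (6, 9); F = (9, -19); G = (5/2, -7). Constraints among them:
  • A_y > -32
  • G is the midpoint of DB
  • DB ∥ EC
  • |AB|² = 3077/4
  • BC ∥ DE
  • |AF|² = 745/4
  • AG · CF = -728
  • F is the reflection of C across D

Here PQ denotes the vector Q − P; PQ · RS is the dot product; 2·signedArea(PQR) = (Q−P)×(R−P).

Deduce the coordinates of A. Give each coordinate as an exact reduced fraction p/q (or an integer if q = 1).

A = (31/2, -31)

1. A_x = 31/2  [line -8·x + 26·y + 930 = 0 ∩ |AB|² = 3077/4]
2. A_y = -31  [line -8·x + 26·y + 930 = 0 ∩ |AB|² = 3077/4]
   → A = (31/2, -31)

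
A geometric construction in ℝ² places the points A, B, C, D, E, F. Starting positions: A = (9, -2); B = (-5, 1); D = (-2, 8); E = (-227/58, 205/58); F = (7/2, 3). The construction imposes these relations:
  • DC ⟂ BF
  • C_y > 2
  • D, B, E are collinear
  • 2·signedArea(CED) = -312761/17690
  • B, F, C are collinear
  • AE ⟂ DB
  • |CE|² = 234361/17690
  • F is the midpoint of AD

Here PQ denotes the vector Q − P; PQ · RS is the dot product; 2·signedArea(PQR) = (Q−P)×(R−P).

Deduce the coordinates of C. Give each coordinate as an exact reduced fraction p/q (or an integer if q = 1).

C = (-182/305, 621/305)

1. C_x = -182/305  [B, F, C are collinear ∩ DC ⟂ BF]
2. C_y = 621/305  [B, F, C are collinear ∩ DC ⟂ BF]
   → C = (-182/305, 621/305)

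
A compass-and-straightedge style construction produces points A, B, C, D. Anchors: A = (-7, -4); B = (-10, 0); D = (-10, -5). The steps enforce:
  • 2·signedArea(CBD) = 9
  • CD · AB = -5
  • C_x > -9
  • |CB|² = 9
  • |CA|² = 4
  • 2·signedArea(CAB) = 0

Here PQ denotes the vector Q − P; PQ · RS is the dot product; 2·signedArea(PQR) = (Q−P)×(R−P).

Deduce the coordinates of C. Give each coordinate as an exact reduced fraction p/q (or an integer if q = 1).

C = (-41/5, -12/5)

1. C_x = -41/5  [2·signedArea(CAB) = 0 ∩ 2·signedArea(CBD) = 9]
2. C_y = -12/5  [2·signedArea(CAB) = 0 ∩ 2·signedArea(CBD) = 9]
   → C = (-41/5, -12/5)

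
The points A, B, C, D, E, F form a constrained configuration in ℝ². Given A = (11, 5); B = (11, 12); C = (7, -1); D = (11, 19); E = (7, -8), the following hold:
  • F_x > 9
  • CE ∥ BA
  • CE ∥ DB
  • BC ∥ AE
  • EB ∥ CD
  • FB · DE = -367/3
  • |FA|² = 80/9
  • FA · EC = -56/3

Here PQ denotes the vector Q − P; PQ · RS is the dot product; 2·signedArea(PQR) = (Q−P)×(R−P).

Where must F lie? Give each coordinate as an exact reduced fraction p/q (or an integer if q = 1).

F = (29/3, 23/3)

1. F_x = 29/3  [FA · EC = -56/3 ∩ FB · DE = -367/3]
2. F_y = 23/3  [FA · EC = -56/3 ∩ FB · DE = -367/3]
   → F = (29/3, 23/3)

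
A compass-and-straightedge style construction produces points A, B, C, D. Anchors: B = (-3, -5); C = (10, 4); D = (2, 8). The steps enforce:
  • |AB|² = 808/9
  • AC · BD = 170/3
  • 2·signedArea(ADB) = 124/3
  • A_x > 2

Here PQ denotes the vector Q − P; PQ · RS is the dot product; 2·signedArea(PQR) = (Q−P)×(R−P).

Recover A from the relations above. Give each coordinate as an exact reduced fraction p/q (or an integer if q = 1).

A = (3, 7/3)

1. A_x = 3  [2·signedArea(ADB) = 124/3 ∩ AC · BD = 170/3]
2. A_y = 7/3  [2·signedArea(ADB) = 124/3 ∩ AC · BD = 170/3]
   → A = (3, 7/3)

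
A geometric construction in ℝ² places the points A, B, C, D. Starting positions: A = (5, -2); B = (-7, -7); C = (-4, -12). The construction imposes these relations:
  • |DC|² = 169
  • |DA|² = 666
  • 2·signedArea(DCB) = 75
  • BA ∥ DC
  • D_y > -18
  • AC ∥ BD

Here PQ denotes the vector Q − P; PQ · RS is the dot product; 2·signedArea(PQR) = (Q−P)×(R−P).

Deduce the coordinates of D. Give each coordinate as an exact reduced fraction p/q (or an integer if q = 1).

D = (-16, -17)

1. D_x = -16  [BA ∥ DC ∩ AC ∥ BD]
2. D_y = -17  [BA ∥ DC ∩ AC ∥ BD]
   → D = (-16, -17)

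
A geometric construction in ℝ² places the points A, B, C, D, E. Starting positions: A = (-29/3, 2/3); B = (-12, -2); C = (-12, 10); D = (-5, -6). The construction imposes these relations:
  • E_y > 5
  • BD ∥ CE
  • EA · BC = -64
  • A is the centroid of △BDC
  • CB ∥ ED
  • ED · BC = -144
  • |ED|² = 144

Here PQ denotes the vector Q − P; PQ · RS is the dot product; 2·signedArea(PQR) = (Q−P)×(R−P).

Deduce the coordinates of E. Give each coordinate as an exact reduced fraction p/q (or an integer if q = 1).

E = (-5, 6)

1. E_x = -5  [CB ∥ ED ∩ BD ∥ CE]
2. E_y = 6  [CB ∥ ED ∩ BD ∥ CE]
   → E = (-5, 6)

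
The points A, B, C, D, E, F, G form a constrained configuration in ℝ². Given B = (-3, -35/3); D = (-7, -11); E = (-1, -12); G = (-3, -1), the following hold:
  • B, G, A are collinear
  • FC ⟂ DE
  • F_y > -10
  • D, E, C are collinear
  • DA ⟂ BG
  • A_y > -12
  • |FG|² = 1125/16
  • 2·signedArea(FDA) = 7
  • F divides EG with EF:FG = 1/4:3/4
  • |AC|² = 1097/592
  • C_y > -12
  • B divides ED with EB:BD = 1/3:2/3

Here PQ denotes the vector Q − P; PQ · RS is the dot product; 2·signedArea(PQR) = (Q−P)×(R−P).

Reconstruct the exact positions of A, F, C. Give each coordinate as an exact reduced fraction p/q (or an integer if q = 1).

A = (-3, -11)
C = (-143/74, -1753/148)
F = (-3/2, -37/4)

1. A_x = -3  [B, G, A are collinear ∩ DA ⟂ BG]
2. A_y = -11  [B, G, A are collinear ∩ DA ⟂ BG]
   → A = (-3, -11)
3. F_x = -3/2  [F divides EG with EF:FG = 1/4:3/4]
4. F_y = -37/4  [F divides EG with EF:FG = 1/4:3/4]
   → F = (-3/2, -37/4)
5. C_x = -143/74  [D, E, C are collinear ∩ FC ⟂ DE]
6. C_y = -1753/148  [D, E, C are collinear ∩ FC ⟂ DE]
   → C = (-143/74, -1753/148)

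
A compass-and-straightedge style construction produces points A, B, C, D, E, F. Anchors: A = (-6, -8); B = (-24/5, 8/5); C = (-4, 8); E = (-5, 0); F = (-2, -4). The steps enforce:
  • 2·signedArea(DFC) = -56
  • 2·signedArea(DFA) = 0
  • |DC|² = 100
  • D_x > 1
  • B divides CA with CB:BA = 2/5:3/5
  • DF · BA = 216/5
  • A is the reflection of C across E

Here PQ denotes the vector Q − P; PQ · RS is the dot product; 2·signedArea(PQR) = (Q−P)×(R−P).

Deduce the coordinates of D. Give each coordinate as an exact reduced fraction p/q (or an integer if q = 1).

D = (2, 0)

1. D_x = 2  [2·signedArea(DFA) = 0 ∩ DF · BA = 216/5]
2. D_y = 0  [2·signedArea(DFA) = 0 ∩ DF · BA = 216/5]
   → D = (2, 0)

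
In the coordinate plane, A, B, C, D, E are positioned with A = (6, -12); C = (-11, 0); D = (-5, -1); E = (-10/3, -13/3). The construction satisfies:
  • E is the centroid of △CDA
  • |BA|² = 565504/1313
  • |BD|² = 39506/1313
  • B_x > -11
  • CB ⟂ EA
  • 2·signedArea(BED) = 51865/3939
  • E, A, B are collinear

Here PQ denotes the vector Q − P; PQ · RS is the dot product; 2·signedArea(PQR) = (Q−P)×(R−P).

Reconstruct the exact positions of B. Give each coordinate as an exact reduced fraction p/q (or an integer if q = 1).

1. B_x = -13178/1313  [E, A, B are collinear ∩ CB ⟂ EA]
2. B_y = 1540/1313  [E, A, B are collinear ∩ CB ⟂ EA]
   → B = (-13178/1313, 1540/1313)

B = (-13178/1313, 1540/1313)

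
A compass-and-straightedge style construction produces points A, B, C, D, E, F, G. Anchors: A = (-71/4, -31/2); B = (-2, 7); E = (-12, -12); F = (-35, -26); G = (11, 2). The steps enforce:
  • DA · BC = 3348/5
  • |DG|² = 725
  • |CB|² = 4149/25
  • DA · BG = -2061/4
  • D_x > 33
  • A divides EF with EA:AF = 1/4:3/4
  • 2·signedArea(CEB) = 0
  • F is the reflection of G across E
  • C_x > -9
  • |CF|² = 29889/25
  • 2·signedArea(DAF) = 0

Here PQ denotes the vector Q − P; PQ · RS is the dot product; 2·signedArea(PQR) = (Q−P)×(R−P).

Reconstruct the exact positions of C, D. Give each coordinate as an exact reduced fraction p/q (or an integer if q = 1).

1. C_x = -8  [line -19·x + 10·y + -108 = 0 ∩ |CF|² = 29889/25]
2. C_y = -22/5  [line -19·x + 10·y + -108 = 0 ∩ |CF|² = 29889/25]
   → C = (-8, -22/5)
3. D_x = 34  [2·signedArea(DAF) = 0 ∩ DA · BC = 3348/5]
4. D_y = 16  [2·signedArea(DAF) = 0 ∩ DA · BC = 3348/5]
   → D = (34, 16)

C = (-8, -22/5)
D = (34, 16)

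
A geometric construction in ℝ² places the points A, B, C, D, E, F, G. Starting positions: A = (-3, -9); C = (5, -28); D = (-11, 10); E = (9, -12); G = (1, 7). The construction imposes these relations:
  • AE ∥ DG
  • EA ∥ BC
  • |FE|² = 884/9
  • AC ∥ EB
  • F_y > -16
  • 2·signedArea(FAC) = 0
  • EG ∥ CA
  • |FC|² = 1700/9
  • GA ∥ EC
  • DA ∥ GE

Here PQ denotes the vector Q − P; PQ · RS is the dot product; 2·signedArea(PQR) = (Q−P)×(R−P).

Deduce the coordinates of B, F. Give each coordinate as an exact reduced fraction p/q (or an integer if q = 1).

1. B_x = 17  [EA ∥ BC ∩ AC ∥ EB]
2. B_y = -31  [EA ∥ BC ∩ AC ∥ EB]
   → B = (17, -31)
3. F_x = -1/3  [line 19·x + 8·y + 129 = 0 ∩ |FE|² = 884/9]
4. F_y = -46/3  [line 19·x + 8·y + 129 = 0 ∩ |FE|² = 884/9]
   → F = (-1/3, -46/3)

B = (17, -31)
F = (-1/3, -46/3)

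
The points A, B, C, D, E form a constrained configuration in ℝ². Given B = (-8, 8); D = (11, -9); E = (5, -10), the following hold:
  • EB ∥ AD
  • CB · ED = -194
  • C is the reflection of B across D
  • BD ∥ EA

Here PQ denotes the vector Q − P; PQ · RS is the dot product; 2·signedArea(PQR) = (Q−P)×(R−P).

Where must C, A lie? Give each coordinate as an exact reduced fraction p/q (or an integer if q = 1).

A = (24, -27)
C = (30, -26)

1. C_x = 30  [C is the reflection of B across D]
2. C_y = -26  [C is the reflection of B across D]
   → C = (30, -26)
3. A_x = 24  [EB ∥ AD ∩ BD ∥ EA]
4. A_y = -27  [EB ∥ AD ∩ BD ∥ EA]
   → A = (24, -27)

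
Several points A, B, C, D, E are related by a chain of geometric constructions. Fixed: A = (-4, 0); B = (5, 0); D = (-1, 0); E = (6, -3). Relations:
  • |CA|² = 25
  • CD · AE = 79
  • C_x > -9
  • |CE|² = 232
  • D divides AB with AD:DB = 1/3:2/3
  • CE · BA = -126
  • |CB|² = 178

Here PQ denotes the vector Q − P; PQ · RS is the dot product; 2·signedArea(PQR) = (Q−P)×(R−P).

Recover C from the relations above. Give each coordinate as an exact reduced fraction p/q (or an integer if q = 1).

1. C_x = -8  [CD · AE = 79 ∩ CE · BA = -126]
2. C_y = 3  [CD · AE = 79 ∩ CE · BA = -126]
   → C = (-8, 3)

C = (-8, 3)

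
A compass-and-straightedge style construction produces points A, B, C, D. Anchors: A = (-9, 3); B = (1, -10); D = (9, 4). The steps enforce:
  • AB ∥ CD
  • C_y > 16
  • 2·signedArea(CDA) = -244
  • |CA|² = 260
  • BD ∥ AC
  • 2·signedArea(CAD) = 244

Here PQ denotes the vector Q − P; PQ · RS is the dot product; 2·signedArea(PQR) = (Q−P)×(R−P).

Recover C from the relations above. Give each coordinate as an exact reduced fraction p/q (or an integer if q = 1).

1. C_x = -1  [AB ∥ CD ∩ BD ∥ AC]
2. C_y = 17  [AB ∥ CD ∩ BD ∥ AC]
   → C = (-1, 17)

C = (-1, 17)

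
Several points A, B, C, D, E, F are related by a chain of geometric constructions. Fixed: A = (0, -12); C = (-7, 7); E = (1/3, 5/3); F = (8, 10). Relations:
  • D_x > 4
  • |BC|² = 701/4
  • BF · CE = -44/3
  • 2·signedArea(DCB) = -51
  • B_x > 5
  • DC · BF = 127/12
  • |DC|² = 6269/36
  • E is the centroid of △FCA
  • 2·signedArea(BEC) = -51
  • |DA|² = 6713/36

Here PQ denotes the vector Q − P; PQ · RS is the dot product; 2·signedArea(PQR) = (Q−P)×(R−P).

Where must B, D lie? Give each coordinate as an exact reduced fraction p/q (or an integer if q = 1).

1. B_x = 6  [BF · CE = -44/3 ∩ 2·signedArea(BEC) = -51]
2. B_y = 9/2  [BF · CE = -44/3 ∩ 2·signedArea(BEC) = -51]
   → B = (6, 9/2)
3. D_x = 14/3  [DC · BF = 127/12 ∩ 2·signedArea(DCB) = -51]
4. D_y = 5/6  [DC · BF = 127/12 ∩ 2·signedArea(DCB) = -51]
   → D = (14/3, 5/6)

B = (6, 9/2)
D = (14/3, 5/6)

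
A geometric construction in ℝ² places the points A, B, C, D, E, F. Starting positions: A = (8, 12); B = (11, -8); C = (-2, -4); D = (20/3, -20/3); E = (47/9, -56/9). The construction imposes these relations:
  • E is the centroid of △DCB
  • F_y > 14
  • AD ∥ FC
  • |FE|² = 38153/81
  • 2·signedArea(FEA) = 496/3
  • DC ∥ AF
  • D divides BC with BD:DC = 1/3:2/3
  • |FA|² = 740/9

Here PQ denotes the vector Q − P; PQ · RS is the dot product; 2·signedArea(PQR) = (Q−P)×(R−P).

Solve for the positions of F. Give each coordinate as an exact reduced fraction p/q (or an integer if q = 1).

F = (-2/3, 44/3)

1. F_x = -2/3  [AD ∥ FC ∩ DC ∥ AF]
2. F_y = 44/3  [AD ∥ FC ∩ DC ∥ AF]
   → F = (-2/3, 44/3)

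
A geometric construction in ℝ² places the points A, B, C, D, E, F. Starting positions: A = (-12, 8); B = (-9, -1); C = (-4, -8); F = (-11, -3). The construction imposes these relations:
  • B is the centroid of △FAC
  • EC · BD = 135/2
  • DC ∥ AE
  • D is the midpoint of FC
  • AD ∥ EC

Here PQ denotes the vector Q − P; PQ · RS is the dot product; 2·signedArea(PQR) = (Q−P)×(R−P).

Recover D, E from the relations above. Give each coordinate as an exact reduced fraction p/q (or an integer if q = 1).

1. D_x = -15/2  [D is the midpoint of FC]
2. D_y = -11/2  [D is the midpoint of FC]
   → D = (-15/2, -11/2)
3. E_x = -17/2  [AD ∥ EC ∩ DC ∥ AE]
4. E_y = 11/2  [AD ∥ EC ∩ DC ∥ AE]
   → E = (-17/2, 11/2)

D = (-15/2, -11/2)
E = (-17/2, 11/2)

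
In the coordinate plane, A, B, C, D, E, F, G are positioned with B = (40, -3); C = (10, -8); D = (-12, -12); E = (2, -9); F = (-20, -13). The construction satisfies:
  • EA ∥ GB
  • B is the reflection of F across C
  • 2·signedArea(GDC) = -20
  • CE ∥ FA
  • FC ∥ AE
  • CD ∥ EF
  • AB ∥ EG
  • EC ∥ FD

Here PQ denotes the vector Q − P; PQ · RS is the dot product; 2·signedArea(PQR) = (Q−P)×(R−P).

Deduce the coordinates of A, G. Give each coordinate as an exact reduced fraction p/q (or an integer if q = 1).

A = (-28, -14)
G = (70, 2)

1. A_x = -28  [FC ∥ AE ∩ CE ∥ FA]
2. A_y = -14  [FC ∥ AE ∩ CE ∥ FA]
   → A = (-28, -14)
3. G_x = 70  [EA ∥ GB ∩ AB ∥ EG]
4. G_y = 2  [EA ∥ GB ∩ AB ∥ EG]
   → G = (70, 2)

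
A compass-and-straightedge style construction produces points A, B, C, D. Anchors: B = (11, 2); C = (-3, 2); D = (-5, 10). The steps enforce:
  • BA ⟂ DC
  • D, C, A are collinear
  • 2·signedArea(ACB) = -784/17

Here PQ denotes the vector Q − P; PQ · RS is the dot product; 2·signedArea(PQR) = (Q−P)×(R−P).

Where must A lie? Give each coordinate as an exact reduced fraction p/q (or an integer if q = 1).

A = (-37/17, -22/17)

1. A_x = -37/17  [D, C, A are collinear ∩ BA ⟂ DC]
2. A_y = -22/17  [D, C, A are collinear ∩ BA ⟂ DC]
   → A = (-37/17, -22/17)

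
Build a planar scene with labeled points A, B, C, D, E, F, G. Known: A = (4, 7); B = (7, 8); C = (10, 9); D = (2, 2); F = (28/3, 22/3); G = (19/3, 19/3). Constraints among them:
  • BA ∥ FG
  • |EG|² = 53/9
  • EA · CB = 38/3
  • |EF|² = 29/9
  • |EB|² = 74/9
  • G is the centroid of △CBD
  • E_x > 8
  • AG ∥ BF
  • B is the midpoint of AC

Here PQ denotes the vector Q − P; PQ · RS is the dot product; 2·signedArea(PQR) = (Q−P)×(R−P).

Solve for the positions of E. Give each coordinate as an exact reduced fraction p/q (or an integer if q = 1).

E = (26/3, 17/3)

1. E_x = 26/3  [line 3·x + 1·y + -95/3 = 0 ∩ |EB|² = 74/9]
2. E_y = 17/3  [line 3·x + 1·y + -95/3 = 0 ∩ |EB|² = 74/9]
   → E = (26/3, 17/3)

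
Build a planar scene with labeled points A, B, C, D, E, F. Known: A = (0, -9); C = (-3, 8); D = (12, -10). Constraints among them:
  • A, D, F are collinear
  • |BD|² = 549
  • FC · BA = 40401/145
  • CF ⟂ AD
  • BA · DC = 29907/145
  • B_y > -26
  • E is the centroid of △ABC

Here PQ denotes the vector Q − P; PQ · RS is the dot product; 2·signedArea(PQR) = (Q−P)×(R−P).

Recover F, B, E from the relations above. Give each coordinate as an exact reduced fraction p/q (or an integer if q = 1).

B = (-837/145, -3664/145)
E = (-424/145, -3809/435)
F = (-636/145, -1252/145)

1. F_x = -636/145  [A, D, F are collinear ∩ CF ⟂ AD]
2. F_y = -1252/145  [A, D, F are collinear ∩ CF ⟂ AD]
   → F = (-636/145, -1252/145)
3. B_x = -837/145  [BA · DC = 29907/145 ∩ FC · BA = 40401/145]
4. B_y = -3664/145  [BA · DC = 29907/145 ∩ FC · BA = 40401/145]
   → B = (-837/145, -3664/145)
5. E_x = -424/145  [E is the centroid of △ABC]
6. E_y = -3809/435  [E is the centroid of △ABC]
   → E = (-424/145, -3809/435)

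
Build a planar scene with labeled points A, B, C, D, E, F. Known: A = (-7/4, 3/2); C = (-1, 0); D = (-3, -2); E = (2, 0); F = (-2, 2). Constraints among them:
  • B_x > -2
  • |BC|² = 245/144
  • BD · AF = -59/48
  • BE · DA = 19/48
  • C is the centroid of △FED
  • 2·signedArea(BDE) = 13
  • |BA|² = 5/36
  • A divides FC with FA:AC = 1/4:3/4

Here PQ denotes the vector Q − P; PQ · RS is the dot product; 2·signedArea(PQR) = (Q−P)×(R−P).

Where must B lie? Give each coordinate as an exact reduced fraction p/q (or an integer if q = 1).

B = (-19/12, 7/6)

1. B_x = -19/12  [BE · DA = 19/48 ∩ 2·signedArea(BDE) = 13]
2. B_y = 7/6  [BE · DA = 19/48 ∩ 2·signedArea(BDE) = 13]
   → B = (-19/12, 7/6)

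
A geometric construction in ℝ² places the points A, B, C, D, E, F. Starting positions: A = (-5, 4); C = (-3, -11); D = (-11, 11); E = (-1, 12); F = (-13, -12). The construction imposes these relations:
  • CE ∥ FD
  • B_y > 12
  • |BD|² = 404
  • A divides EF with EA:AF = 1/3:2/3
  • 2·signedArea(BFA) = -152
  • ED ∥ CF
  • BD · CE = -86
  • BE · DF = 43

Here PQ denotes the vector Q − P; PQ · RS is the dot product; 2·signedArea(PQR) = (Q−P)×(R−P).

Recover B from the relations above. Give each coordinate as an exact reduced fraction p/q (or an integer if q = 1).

1. B_x = 9  [BE · DF = 43 ∩ 2·signedArea(BFA) = -152]
2. B_y = 13  [BE · DF = 43 ∩ 2·signedArea(BFA) = -152]
   → B = (9, 13)

B = (9, 13)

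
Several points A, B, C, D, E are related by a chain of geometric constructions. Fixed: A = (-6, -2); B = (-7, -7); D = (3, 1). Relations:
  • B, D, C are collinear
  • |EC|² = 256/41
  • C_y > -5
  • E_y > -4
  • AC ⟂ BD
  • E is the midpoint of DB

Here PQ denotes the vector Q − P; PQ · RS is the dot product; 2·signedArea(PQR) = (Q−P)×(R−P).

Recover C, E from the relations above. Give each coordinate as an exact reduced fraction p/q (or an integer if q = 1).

C = (-162/41, -187/41)
E = (-2, -3)

1. C_x = -162/41  [B, D, C are collinear ∩ AC ⟂ BD]
2. C_y = -187/41  [B, D, C are collinear ∩ AC ⟂ BD]
   → C = (-162/41, -187/41)
3. E_x = -2  [E is the midpoint of DB]
4. E_y = -3  [E is the midpoint of DB]
   → E = (-2, -3)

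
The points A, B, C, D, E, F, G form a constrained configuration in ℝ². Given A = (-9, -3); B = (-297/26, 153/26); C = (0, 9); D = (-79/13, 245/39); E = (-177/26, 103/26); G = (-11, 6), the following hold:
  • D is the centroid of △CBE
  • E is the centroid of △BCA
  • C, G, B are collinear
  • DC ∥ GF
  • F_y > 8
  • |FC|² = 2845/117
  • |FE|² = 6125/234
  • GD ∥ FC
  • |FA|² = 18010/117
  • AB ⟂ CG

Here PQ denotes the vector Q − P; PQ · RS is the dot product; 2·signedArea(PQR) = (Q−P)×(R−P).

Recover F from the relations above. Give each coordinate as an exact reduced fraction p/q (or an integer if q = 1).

1. F_x = -64/13  [GD ∥ FC ∩ DC ∥ GF]
2. F_y = 340/39  [GD ∥ FC ∩ DC ∥ GF]
   → F = (-64/13, 340/39)

F = (-64/13, 340/39)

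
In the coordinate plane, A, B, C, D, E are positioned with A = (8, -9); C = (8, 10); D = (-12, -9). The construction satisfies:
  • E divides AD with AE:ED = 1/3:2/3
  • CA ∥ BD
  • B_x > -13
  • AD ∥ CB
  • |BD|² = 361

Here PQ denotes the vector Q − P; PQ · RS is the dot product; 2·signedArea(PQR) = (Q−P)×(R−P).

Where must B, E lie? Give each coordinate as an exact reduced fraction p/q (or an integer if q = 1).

B = (-12, 10)
E = (4/3, -9)

1. B_x = -12  [CA ∥ BD ∩ AD ∥ CB]
2. B_y = 10  [CA ∥ BD ∩ AD ∥ CB]
   → B = (-12, 10)
3. E_x = 4/3  [E divides AD with AE:ED = 1/3:2/3]
4. E_y = -9  [E divides AD with AE:ED = 1/3:2/3]
   → E = (4/3, -9)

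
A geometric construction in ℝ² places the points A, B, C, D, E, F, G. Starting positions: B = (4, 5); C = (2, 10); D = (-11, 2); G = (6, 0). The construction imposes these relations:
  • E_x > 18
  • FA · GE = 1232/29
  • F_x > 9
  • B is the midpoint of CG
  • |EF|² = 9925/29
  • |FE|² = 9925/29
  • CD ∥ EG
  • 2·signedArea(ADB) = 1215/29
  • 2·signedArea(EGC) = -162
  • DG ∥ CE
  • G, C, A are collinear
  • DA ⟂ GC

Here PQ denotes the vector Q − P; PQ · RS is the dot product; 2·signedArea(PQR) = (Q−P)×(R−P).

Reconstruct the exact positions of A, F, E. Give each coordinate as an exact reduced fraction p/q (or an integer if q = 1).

1. A_x = 86/29  [G, C, A are collinear ∩ DA ⟂ GC]
2. A_y = 220/29  [G, C, A are collinear ∩ DA ⟂ GC]
   → A = (86/29, 220/29)
3. E_x = 19  [CD ∥ EG ∩ DG ∥ CE]
4. E_y = 8  [CD ∥ EG ∩ DG ∥ CE]
   → E = (19, 8)
5. F_x = 262/29  [line -13·x + -8·y + 1646/29 = 0 ∩ |FE|² = 9925/29]
6. F_y = -220/29  [line -13·x + -8·y + 1646/29 = 0 ∩ |FE|² = 9925/29]
   → F = (262/29, -220/29)

A = (86/29, 220/29)
E = (19, 8)
F = (262/29, -220/29)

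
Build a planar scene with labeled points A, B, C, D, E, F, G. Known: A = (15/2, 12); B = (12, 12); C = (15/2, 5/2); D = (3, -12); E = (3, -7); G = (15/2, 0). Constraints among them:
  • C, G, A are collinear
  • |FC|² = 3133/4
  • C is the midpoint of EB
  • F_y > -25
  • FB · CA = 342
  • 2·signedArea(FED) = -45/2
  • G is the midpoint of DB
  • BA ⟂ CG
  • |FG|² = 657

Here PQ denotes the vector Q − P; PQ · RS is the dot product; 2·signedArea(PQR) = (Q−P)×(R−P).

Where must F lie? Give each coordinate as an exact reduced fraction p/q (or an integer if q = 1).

1. F_x = -3/2  [FB · CA = 342 ∩ 2·signedArea(FED) = -45/2]
2. F_y = -24  [FB · CA = 342 ∩ 2·signedArea(FED) = -45/2]
   → F = (-3/2, -24)

F = (-3/2, -24)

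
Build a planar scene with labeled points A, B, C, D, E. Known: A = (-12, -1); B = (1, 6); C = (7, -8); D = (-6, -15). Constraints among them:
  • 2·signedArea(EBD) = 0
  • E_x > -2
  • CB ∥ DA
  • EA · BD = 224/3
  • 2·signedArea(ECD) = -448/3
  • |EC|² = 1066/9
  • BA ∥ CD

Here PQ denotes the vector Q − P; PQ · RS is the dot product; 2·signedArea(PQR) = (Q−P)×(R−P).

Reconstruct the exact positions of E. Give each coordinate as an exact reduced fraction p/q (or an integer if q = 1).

E = (-4/3, -1)

1. E_x = -4/3  [2·signedArea(EBD) = 0 ∩ 2·signedArea(ECD) = -448/3]
2. E_y = -1  [2·signedArea(EBD) = 0 ∩ 2·signedArea(ECD) = -448/3]
   → E = (-4/3, -1)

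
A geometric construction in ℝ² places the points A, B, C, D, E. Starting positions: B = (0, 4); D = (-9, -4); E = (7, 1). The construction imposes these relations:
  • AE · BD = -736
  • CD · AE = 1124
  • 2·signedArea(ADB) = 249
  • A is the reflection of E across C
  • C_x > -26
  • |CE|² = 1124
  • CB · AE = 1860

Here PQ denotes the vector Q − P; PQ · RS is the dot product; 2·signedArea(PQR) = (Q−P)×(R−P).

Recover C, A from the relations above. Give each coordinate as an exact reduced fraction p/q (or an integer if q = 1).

A = (-57, -19)
C = (-25, -9)

1. A_x = -57  [2·signedArea(ADB) = 249 ∩ AE · BD = -736]
2. A_y = -19  [2·signedArea(ADB) = 249 ∩ AE · BD = -736]
   → A = (-57, -19)
3. C_x = -25  [CD · AE = 1124 ∩ A is the reflection of E across C]
4. C_y = -9  [CD · AE = 1124 ∩ A is the reflection of E across C]
   → C = (-25, -9)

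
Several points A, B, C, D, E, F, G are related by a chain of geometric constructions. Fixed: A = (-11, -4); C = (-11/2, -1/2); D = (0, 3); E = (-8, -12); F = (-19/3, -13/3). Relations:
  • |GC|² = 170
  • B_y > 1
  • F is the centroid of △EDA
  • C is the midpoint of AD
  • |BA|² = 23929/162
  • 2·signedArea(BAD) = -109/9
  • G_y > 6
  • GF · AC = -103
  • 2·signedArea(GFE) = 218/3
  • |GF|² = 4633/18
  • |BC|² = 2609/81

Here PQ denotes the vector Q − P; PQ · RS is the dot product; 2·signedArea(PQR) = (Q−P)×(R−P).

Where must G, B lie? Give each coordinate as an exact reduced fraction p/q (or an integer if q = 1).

B = (-5/18, 31/18)
G = (11/2, 13/2)

1. G_x = 11/2  [GF · AC = -103 ∩ 2·signedArea(GFE) = 218/3]
2. G_y = 13/2  [GF · AC = -103 ∩ 2·signedArea(GFE) = 218/3]
   → G = (11/2, 13/2)
3. B_x = -5/18  [line -7·x + 11·y + -188/9 = 0 ∩ |BC|² = 2609/81]
4. B_y = 31/18  [line -7·x + 11·y + -188/9 = 0 ∩ |BC|² = 2609/81]
   → B = (-5/18, 31/18)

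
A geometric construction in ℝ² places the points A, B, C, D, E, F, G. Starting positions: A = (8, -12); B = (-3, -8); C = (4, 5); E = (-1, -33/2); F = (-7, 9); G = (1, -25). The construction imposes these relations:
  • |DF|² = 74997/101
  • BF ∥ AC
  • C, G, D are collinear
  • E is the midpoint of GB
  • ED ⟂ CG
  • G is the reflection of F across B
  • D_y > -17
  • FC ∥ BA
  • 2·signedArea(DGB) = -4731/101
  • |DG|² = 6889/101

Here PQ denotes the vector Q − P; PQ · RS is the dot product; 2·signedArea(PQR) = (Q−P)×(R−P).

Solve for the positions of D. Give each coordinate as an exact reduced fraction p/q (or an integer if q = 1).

1. D_x = 184/101  [C, G, D are collinear ∩ ED ⟂ CG]
2. D_y = -1695/101  [C, G, D are collinear ∩ ED ⟂ CG]
   → D = (184/101, -1695/101)

D = (184/101, -1695/101)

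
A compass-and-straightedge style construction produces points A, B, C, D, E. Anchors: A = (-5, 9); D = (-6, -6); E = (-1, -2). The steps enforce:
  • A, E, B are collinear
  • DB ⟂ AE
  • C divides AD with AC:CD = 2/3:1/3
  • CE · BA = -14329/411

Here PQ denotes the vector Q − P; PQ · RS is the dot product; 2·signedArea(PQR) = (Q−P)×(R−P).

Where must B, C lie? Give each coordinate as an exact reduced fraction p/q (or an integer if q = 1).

B = (-41/137, -538/137)
C = (-17/3, -1)

1. B_x = -41/137  [A, E, B are collinear ∩ DB ⟂ AE]
2. B_y = -538/137  [A, E, B are collinear ∩ DB ⟂ AE]
   → B = (-41/137, -538/137)
3. C_x = -17/3  [C divides AD with AC:CD = 2/3:1/3]
4. C_y = -1  [C divides AD with AC:CD = 2/3:1/3]
   → C = (-17/3, -1)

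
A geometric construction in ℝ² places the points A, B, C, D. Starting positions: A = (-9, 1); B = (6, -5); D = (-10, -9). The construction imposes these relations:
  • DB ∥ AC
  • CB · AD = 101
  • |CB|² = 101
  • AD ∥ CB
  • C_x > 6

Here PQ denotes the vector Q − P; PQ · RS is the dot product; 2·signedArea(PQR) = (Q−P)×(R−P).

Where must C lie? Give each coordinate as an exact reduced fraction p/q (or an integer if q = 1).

C = (7, 5)

1. C_x = 7  [AD ∥ CB ∩ DB ∥ AC]
2. C_y = 5  [AD ∥ CB ∩ DB ∥ AC]
   → C = (7, 5)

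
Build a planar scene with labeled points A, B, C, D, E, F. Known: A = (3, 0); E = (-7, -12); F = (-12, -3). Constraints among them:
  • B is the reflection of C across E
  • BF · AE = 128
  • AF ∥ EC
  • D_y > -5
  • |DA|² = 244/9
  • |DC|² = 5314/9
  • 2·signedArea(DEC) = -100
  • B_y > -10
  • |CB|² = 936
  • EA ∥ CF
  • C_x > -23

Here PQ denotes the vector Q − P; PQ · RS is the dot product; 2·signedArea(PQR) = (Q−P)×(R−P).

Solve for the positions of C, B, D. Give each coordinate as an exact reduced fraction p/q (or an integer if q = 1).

B = (8, -9)
C = (-22, -15)
D = (-1/3, -4)

1. C_x = -22  [EA ∥ CF ∩ AF ∥ EC]
2. C_y = -15  [EA ∥ CF ∩ AF ∥ EC]
   → C = (-22, -15)
3. B_x = 8  [B is the reflection of C across E]
4. B_y = -9  [B is the reflection of C across E]
   → B = (8, -9)
5. D_x = -1/3  [line 3·x + -15·y + -59 = 0 ∩ |DC|² = 5314/9]
6. D_y = -4  [line 3·x + -15·y + -59 = 0 ∩ |DC|² = 5314/9]
   → D = (-1/3, -4)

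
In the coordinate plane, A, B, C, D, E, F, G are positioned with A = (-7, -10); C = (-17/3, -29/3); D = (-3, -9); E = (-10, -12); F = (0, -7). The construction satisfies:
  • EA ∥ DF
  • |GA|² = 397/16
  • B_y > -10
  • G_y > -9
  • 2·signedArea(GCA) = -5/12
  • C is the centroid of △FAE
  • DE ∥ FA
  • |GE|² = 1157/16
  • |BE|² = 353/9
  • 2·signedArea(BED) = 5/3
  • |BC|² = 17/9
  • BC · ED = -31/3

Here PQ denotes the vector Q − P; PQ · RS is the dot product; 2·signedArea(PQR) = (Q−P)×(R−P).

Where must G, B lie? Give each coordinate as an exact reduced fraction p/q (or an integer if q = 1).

1. G_x = -9/4  [line 1/3·x + -4/3·y + -127/12 = 0 ∩ |GA|² = 397/16]
2. G_y = -17/2  [line 1/3·x + -4/3·y + -127/12 = 0 ∩ |GA|² = 397/16]
   → G = (-9/4, -17/2)
3. B_x = -13/3  [2·signedArea(BED) = 5/3 ∩ BC · ED = -31/3]
4. B_y = -28/3  [2·signedArea(BED) = 5/3 ∩ BC · ED = -31/3]
   → B = (-13/3, -28/3)

B = (-13/3, -28/3)
G = (-9/4, -17/2)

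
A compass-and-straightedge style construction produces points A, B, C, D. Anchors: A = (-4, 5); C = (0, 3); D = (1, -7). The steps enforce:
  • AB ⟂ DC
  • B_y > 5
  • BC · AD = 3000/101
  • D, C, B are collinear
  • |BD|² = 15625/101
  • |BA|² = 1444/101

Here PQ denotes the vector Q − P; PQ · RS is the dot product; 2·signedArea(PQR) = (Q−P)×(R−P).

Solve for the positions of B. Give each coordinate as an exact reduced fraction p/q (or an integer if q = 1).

B = (-24/101, 543/101)

1. B_x = -24/101  [D, C, B are collinear ∩ AB ⟂ DC]
2. B_y = 543/101  [D, C, B are collinear ∩ AB ⟂ DC]
   → B = (-24/101, 543/101)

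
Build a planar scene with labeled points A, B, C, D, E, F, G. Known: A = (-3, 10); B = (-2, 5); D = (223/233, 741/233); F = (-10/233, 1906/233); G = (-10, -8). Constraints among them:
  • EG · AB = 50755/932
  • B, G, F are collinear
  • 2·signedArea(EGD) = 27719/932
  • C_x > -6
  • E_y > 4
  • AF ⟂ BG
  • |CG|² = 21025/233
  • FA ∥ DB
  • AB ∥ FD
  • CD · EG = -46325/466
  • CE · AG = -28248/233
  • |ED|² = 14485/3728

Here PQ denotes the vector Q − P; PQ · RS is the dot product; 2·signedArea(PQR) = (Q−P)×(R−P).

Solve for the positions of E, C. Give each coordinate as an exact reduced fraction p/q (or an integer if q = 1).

1. E_x = -15/466  [2·signedArea(EGD) = 27719/932 ∩ EG · AB = 50755/932]
2. E_y = 4553/932  [2·signedArea(EGD) = 27719/932 ∩ EG · AB = 50755/932]
   → E = (-15/466, 4553/932)
3. C_x = -1170/233  [CE · AG = -28248/233 ∩ CD · EG = -46325/466]
4. C_y = 21/233  [CE · AG = -28248/233 ∩ CD · EG = -46325/466]
   → C = (-1170/233, 21/233)

C = (-1170/233, 21/233)
E = (-15/466, 4553/932)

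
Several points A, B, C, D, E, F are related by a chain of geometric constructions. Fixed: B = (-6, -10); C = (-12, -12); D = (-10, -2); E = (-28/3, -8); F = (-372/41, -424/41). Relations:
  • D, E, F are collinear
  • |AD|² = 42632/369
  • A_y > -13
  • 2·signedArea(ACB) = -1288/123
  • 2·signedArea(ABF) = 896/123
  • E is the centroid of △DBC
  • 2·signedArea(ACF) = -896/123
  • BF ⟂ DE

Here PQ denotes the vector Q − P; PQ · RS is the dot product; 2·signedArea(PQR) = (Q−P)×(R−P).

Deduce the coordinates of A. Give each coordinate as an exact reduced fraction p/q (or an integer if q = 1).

1. A_x = -1084/123  [2·signedArea(ACF) = -896/123 ∩ 2·signedArea(ABF) = 896/123]
2. A_y = -520/41  [2·signedArea(ACF) = -896/123 ∩ 2·signedArea(ABF) = 896/123]
   → A = (-1084/123, -520/41)

A = (-1084/123, -520/41)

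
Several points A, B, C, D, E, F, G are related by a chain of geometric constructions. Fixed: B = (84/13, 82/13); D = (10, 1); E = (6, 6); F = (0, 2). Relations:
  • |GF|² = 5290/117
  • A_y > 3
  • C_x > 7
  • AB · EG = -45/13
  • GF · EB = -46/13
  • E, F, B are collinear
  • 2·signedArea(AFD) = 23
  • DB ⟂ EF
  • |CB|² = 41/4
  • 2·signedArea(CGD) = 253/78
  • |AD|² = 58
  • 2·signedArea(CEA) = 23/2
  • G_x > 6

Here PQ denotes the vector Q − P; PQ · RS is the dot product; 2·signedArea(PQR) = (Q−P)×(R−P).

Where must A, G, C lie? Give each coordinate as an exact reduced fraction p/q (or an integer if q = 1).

1. A_x = 3  [line 1·x + 10·y + -43 = 0 ∩ |AD|² = 58]
2. A_y = 4  [line 1·x + 10·y + -43 = 0 ∩ |AD|² = 58]
   → A = (3, 4)
3. G_x = 253/39  [line -6/13·x + -4/13·y + 54/13 = 0 ∩ |GF|² = 5290/117]
4. G_y = 49/13  [line -6/13·x + -4/13·y + 54/13 = 0 ∩ |GF|² = 5290/117]
   → G = (253/39, 49/13)
5. C_x = 8  [2·signedArea(CGD) = 253/78 ∩ 2·signedArea(CEA) = 23/2]
6. C_y = 7/2  [2·signedArea(CGD) = 253/78 ∩ 2·signedArea(CEA) = 23/2]
   → C = (8, 7/2)

A = (3, 4)
C = (8, 7/2)
G = (253/39, 49/13)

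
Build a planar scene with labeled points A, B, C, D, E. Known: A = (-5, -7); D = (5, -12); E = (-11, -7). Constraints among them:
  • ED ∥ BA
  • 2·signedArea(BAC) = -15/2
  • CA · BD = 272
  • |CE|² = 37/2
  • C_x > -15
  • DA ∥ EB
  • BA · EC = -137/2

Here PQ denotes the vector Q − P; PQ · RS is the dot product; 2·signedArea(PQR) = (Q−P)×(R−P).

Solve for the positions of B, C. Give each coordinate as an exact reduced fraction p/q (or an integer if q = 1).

B = (-21, -2)
C = (-29/2, -9/2)

1. B_x = -21  [ED ∥ BA ∩ DA ∥ EB]
2. B_y = -2  [ED ∥ BA ∩ DA ∥ EB]
   → B = (-21, -2)
3. C_x = -29/2  [CA · BD = 272 ∩ 2·signedArea(BAC) = -15/2]
4. C_y = -9/2  [CA · BD = 272 ∩ 2·signedArea(BAC) = -15/2]
   → C = (-29/2, -9/2)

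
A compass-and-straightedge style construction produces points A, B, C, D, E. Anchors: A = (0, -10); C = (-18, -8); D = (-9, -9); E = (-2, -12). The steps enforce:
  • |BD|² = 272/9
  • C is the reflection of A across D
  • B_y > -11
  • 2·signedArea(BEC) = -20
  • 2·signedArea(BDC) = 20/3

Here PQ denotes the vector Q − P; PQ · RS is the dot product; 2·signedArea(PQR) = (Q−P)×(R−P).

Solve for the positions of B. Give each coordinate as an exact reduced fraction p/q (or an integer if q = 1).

B = (-11/3, -31/3)

1. B_x = -11/3  [2·signedArea(BEC) = -20 ∩ 2·signedArea(BDC) = 20/3]
2. B_y = -31/3  [2·signedArea(BEC) = -20 ∩ 2·signedArea(BDC) = 20/3]
   → B = (-11/3, -31/3)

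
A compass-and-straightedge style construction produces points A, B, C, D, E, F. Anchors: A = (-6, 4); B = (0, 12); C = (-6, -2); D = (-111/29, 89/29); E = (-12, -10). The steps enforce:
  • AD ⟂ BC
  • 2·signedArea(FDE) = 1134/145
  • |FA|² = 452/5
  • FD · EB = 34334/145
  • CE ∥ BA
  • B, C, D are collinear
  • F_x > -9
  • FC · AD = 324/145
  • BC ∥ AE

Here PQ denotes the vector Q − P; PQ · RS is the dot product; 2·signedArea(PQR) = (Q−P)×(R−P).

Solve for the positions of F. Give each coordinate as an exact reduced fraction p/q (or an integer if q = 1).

1. F_x = -42/5  [FD · EB = 34334/145 ∩ 2·signedArea(FDE) = 1134/145]
2. F_y = -26/5  [FD · EB = 34334/145 ∩ 2·signedArea(FDE) = 1134/145]
   → F = (-42/5, -26/5)

F = (-42/5, -26/5)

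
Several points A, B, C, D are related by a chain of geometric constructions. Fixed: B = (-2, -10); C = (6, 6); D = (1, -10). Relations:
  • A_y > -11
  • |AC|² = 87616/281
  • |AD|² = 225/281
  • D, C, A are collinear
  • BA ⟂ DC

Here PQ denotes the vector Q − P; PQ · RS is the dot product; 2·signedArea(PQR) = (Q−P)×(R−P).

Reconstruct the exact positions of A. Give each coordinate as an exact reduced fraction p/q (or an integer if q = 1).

A = (206/281, -3050/281)

1. A_x = 206/281  [D, C, A are collinear ∩ BA ⟂ DC]
2. A_y = -3050/281  [D, C, A are collinear ∩ BA ⟂ DC]
   → A = (206/281, -3050/281)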